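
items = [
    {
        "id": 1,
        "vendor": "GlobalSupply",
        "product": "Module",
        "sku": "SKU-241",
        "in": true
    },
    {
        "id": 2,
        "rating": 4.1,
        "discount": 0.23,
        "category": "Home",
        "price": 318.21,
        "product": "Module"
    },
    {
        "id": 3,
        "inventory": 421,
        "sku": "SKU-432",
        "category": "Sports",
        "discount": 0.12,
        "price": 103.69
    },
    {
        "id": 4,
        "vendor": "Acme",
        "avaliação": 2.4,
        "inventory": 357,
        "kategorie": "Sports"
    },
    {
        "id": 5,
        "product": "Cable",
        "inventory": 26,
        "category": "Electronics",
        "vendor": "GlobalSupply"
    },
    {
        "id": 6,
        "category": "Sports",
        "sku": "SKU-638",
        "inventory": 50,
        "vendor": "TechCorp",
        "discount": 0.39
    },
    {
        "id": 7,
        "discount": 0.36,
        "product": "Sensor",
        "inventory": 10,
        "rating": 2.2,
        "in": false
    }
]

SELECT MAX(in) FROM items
True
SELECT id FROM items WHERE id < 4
[1, 2, 3]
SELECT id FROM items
[1, 2, 3, 4, 5, 6, 7]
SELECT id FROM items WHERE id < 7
[1, 2, 3, 4, 5, 6]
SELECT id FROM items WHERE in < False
[]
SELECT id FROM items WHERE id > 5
[6, 7]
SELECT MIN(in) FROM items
False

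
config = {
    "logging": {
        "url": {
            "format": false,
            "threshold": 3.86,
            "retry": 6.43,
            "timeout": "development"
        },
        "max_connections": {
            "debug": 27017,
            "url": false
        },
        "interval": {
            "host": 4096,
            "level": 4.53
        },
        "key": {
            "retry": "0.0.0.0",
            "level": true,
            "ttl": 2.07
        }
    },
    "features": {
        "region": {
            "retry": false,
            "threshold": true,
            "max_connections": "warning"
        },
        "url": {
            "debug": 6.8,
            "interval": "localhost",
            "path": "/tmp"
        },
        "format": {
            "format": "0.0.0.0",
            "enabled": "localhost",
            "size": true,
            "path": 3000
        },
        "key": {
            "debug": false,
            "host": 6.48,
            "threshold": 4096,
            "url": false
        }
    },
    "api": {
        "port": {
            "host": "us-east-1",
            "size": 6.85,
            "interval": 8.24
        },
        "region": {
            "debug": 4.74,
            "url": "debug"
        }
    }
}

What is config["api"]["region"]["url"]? "debug"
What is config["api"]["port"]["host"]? "us-east-1"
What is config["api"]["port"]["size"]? 6.85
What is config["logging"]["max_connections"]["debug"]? 27017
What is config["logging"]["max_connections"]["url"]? False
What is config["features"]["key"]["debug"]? False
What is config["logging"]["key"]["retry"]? "0.0.0.0"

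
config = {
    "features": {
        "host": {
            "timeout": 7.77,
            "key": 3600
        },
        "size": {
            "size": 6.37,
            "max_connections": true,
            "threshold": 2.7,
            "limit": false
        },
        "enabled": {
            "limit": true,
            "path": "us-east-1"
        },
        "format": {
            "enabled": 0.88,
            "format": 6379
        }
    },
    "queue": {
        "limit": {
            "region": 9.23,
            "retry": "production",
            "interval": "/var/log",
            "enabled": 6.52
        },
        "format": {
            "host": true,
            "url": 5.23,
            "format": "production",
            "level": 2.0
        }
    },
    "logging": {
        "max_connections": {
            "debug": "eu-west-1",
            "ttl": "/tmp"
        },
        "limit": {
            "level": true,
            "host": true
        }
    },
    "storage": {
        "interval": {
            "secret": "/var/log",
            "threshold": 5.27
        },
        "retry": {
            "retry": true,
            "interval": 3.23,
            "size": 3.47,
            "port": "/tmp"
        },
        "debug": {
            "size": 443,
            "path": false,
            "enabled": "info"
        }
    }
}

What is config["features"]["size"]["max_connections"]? True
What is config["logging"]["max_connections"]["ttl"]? "/tmp"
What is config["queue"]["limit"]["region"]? 9.23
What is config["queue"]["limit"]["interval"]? "/var/log"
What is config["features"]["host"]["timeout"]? 7.77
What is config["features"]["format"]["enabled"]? 0.88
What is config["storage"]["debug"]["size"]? 443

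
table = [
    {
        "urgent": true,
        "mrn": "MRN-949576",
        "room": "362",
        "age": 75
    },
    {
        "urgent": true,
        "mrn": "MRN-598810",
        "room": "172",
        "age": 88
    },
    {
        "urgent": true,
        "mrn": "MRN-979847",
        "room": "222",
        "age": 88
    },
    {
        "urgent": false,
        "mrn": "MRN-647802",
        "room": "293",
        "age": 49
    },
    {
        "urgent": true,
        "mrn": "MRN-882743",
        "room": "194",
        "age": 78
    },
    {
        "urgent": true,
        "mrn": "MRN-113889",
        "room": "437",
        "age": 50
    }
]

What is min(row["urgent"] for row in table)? False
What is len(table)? 6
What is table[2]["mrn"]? "MRN-979847"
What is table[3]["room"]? "293"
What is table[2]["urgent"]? True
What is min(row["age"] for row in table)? 49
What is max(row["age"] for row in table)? 88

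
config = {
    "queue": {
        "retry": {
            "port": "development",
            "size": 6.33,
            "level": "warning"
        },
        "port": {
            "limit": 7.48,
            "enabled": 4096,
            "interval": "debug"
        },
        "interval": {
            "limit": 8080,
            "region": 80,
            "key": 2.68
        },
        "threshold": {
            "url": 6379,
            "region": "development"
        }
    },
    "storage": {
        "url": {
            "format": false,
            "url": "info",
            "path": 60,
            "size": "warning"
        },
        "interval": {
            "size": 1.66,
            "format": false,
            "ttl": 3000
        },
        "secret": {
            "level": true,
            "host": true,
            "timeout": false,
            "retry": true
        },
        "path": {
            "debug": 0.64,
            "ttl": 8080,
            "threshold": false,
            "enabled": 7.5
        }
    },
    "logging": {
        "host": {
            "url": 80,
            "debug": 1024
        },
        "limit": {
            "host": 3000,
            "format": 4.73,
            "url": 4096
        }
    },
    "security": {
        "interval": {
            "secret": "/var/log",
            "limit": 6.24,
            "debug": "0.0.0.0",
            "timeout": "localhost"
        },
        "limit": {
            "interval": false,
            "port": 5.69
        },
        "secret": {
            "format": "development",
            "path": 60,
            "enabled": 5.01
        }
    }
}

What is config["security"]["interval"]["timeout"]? "localhost"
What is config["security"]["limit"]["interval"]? False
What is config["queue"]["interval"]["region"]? 80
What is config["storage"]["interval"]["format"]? False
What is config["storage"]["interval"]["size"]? 1.66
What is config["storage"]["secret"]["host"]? True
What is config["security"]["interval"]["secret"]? "/var/log"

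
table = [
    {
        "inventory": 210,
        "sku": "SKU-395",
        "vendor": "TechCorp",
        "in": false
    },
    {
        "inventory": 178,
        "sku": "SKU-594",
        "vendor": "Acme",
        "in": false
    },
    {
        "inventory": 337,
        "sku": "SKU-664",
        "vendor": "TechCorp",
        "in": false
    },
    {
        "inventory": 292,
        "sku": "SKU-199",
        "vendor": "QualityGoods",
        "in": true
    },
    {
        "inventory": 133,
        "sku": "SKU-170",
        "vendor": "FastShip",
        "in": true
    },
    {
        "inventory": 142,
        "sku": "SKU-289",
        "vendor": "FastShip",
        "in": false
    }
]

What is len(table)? 6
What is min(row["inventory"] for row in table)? 133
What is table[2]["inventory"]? 337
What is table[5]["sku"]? "SKU-289"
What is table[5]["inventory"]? 142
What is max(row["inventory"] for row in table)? 337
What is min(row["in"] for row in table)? False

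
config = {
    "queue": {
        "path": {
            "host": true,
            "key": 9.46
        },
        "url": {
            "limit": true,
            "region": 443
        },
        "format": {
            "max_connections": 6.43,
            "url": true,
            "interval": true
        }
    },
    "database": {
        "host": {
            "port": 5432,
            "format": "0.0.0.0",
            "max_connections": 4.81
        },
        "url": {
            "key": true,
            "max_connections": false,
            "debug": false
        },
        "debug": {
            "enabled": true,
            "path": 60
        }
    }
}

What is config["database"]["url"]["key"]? True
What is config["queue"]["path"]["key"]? 9.46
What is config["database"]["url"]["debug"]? False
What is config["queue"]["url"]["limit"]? True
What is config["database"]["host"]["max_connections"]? 4.81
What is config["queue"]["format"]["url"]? True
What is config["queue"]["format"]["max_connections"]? 6.43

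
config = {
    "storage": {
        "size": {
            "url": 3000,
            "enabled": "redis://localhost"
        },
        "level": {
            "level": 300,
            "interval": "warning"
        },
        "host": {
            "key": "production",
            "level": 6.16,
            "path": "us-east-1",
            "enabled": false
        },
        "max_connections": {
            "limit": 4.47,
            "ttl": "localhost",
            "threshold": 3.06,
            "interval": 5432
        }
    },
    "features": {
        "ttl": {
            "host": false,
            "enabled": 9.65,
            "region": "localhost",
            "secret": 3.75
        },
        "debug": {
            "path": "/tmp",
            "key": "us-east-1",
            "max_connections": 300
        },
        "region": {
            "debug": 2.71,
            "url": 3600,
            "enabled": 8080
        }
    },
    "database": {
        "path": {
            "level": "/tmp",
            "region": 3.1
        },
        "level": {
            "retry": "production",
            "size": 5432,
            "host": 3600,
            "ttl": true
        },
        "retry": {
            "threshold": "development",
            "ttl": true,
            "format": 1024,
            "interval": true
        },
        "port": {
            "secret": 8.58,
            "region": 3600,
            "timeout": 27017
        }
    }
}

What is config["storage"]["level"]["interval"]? "warning"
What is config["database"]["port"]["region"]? 3600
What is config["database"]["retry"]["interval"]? True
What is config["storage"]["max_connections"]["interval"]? 5432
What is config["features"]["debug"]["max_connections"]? 300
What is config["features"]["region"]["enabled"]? 8080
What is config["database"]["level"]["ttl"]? True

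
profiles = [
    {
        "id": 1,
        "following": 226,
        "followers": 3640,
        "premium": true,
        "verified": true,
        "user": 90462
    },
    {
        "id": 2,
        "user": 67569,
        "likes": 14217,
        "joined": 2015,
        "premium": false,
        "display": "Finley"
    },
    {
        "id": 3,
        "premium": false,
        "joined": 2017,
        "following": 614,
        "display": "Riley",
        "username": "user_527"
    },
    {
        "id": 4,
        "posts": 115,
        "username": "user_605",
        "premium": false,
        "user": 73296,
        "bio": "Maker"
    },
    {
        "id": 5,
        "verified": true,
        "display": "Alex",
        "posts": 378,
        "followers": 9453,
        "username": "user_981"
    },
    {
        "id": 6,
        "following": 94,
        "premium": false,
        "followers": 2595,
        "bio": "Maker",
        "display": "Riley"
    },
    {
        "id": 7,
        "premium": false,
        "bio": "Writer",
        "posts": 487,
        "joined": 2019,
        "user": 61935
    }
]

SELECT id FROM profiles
[1, 2, 3, 4, 5, 6, 7]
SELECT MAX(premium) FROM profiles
True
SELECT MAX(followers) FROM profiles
9453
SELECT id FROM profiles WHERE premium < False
[]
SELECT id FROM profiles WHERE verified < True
[]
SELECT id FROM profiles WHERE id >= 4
[4, 5, 6, 7]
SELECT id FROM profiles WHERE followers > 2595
[1, 5]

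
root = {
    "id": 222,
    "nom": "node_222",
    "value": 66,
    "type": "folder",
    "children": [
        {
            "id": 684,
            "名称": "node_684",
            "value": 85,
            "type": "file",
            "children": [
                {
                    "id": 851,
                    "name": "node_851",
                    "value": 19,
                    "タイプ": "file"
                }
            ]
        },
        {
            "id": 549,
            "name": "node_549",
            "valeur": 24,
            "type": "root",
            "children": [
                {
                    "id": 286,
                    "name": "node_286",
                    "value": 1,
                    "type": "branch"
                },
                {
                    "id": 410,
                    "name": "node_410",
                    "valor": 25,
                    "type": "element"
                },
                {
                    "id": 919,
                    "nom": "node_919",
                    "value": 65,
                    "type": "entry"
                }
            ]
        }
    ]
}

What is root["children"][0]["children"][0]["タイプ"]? "file"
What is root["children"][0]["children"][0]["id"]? 851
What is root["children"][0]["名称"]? "node_684"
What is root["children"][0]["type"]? "file"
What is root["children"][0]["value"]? 85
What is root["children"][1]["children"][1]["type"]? "element"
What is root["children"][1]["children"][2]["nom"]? "node_919"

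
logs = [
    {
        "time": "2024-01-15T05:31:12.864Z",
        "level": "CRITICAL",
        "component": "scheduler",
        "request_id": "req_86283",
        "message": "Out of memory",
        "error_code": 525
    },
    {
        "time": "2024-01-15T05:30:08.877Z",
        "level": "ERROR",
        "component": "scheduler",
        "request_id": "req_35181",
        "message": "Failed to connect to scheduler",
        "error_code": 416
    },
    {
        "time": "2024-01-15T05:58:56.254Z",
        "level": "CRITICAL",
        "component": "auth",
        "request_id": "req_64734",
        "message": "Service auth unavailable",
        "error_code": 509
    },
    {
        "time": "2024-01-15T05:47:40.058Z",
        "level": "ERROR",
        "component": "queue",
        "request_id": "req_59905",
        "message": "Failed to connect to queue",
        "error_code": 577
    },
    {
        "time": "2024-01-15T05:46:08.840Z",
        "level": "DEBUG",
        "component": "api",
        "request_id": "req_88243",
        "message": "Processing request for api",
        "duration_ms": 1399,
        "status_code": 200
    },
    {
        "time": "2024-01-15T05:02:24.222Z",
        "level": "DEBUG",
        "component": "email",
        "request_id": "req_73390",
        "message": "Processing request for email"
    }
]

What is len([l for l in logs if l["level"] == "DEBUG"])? 2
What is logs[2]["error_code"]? 509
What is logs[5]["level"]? "DEBUG"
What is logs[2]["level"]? "CRITICAL"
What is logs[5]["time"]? "2024-01-15T05:02:24.222Z"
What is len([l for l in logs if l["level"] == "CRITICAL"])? 2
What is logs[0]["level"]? "CRITICAL"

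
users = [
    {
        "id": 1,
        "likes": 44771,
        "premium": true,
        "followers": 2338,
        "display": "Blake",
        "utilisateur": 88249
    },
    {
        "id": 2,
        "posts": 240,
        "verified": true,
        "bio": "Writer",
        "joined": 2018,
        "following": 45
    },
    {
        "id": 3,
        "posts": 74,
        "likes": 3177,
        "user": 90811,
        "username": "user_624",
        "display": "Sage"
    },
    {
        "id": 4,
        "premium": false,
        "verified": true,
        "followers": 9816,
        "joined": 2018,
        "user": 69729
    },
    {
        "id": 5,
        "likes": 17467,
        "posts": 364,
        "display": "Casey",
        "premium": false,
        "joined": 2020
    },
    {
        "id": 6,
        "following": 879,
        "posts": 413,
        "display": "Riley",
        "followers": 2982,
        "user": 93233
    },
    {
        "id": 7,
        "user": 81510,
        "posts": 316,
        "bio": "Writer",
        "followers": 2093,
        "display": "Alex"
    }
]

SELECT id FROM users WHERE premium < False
[]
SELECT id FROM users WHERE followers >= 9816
[4]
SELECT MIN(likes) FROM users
3177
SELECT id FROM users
[1, 2, 3, 4, 5, 6, 7]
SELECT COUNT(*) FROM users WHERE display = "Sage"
1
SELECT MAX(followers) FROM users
9816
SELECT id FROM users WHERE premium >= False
[1, 4, 5]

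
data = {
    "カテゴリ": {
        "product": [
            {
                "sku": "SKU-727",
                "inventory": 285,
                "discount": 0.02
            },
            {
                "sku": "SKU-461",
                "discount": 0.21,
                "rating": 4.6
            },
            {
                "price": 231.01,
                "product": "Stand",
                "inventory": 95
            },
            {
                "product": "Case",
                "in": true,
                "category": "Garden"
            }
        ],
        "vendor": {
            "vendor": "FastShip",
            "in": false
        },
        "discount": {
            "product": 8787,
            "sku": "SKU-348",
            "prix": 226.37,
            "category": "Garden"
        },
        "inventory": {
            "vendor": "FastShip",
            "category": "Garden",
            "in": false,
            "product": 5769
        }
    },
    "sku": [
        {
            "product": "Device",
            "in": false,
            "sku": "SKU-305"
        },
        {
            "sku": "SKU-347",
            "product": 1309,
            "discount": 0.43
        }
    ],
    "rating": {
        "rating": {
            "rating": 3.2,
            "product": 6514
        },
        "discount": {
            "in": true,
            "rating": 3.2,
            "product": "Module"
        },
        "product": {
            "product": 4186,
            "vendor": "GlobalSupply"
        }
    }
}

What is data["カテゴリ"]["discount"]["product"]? 8787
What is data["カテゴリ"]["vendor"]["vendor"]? "FastShip"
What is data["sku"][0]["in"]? False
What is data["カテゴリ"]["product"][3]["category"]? "Garden"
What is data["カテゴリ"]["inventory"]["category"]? "Garden"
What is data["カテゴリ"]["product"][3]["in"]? True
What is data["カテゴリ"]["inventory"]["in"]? False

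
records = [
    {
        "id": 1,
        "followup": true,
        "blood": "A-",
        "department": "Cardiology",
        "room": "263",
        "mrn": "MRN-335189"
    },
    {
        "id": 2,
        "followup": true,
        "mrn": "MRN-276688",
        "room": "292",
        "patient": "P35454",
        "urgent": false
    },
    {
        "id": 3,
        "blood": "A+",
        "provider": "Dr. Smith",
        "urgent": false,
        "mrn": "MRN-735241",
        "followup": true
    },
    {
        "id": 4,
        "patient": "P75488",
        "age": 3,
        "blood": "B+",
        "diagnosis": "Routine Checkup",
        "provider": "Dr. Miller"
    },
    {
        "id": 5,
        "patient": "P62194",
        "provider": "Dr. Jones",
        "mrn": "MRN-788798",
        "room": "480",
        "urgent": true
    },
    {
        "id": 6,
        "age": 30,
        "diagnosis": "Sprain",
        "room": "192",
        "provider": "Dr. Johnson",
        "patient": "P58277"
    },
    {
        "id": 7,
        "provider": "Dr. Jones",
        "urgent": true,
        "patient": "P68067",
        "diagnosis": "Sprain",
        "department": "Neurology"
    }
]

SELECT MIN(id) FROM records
1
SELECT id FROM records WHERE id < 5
[1, 2, 3, 4]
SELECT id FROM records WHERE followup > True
[]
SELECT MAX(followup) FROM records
True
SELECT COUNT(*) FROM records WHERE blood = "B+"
1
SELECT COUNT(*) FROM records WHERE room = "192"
1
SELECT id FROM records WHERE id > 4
[5, 6, 7]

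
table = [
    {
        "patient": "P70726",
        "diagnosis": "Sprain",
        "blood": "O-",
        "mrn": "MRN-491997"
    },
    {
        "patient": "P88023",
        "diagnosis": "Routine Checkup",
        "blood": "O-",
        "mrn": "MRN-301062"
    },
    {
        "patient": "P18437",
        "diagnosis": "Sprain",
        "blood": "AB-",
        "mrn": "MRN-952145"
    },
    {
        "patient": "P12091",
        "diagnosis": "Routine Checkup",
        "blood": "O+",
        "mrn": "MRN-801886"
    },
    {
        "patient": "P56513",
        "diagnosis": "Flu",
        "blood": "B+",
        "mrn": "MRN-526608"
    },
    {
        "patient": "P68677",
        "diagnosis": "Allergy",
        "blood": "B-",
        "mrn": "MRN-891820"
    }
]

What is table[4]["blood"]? "B+"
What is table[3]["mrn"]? "MRN-801886"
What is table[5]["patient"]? "P68677"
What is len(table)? 6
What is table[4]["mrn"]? "MRN-526608"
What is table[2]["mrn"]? "MRN-952145"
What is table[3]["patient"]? "P12091"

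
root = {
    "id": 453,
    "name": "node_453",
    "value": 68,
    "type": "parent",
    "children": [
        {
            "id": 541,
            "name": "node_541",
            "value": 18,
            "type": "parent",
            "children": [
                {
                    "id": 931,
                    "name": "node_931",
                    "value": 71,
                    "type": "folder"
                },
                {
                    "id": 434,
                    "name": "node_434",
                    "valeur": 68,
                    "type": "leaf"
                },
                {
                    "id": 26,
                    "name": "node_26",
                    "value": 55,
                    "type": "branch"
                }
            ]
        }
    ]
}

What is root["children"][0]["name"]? "node_541"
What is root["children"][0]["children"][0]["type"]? "folder"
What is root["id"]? 453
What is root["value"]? 68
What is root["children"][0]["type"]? "parent"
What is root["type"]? "parent"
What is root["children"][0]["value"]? 18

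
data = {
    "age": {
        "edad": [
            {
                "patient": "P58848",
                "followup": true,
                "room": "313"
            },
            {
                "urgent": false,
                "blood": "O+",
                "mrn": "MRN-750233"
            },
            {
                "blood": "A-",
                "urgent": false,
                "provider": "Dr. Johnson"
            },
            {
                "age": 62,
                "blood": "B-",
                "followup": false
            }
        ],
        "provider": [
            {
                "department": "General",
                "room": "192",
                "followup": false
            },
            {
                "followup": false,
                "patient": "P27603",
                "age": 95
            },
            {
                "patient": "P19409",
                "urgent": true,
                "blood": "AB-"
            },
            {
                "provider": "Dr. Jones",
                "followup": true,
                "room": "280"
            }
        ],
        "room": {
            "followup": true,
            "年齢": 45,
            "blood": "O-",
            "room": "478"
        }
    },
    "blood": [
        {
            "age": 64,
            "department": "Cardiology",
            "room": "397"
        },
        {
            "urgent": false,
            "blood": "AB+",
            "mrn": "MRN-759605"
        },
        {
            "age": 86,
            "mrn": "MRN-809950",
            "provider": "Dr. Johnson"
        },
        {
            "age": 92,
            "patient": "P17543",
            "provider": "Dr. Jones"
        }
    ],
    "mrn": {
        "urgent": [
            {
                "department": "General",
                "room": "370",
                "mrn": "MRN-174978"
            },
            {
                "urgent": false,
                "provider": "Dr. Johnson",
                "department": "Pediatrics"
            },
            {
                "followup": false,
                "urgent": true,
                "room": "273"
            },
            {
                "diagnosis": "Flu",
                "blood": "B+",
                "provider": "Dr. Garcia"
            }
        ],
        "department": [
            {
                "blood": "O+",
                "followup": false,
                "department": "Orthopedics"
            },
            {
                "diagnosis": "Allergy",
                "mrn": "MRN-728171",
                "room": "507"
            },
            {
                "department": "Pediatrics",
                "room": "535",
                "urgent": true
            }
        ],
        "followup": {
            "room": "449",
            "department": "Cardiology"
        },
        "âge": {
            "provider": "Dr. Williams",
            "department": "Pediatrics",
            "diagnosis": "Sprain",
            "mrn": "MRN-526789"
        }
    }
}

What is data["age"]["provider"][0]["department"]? "General"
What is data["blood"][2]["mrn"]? "MRN-809950"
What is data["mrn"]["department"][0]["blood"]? "O+"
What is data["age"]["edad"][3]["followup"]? False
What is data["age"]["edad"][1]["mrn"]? "MRN-750233"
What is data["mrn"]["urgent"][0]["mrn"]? "MRN-174978"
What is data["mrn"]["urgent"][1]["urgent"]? False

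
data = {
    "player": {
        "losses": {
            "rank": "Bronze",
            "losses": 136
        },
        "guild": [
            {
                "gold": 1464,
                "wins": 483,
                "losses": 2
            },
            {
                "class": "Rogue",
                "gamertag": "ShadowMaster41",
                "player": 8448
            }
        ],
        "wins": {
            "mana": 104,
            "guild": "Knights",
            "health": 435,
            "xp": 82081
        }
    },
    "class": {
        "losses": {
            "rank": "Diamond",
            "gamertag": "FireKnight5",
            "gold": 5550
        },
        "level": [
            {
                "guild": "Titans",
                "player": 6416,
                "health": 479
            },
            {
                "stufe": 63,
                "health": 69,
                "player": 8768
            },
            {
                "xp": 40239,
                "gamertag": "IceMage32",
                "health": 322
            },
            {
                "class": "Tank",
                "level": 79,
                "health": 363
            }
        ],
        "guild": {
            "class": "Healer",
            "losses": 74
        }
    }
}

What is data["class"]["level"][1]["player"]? 8768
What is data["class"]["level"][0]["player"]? 6416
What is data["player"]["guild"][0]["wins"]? 483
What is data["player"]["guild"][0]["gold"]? 1464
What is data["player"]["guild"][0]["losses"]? 2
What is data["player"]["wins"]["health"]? 435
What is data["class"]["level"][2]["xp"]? 40239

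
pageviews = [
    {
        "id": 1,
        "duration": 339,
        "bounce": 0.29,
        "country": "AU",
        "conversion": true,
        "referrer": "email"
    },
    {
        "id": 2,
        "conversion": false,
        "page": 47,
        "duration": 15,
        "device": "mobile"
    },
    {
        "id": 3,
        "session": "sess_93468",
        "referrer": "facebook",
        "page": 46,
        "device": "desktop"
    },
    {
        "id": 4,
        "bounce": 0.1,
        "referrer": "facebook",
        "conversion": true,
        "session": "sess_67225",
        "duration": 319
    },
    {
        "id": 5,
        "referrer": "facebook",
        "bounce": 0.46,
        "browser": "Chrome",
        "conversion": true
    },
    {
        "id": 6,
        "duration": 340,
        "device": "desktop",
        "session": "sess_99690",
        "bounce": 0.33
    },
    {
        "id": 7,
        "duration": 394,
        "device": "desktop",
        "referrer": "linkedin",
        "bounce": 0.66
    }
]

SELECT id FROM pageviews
[1, 2, 3, 4, 5, 6, 7]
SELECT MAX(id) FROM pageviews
7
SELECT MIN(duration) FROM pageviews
15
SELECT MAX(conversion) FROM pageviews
True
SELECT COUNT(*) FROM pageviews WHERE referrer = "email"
1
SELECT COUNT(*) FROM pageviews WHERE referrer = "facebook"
3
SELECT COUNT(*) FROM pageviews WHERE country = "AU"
1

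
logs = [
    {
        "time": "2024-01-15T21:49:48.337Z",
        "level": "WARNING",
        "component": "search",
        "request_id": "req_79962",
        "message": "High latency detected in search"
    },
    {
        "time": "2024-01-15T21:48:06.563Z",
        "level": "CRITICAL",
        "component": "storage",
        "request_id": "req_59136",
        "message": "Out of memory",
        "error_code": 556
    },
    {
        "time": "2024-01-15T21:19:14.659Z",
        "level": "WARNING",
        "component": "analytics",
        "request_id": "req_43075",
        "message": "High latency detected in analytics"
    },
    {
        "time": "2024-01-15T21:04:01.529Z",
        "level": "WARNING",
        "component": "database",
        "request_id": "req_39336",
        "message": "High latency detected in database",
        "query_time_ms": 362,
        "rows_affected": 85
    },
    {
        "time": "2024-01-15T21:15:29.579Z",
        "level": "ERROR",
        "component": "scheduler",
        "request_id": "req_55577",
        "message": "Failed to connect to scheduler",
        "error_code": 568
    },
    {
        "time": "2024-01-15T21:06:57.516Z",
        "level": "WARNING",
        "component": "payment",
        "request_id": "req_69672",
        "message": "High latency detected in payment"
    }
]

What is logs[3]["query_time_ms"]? 362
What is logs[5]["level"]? "WARNING"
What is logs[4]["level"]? "ERROR"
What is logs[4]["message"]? "Failed to connect to scheduler"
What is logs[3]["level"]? "WARNING"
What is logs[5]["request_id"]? "req_69672"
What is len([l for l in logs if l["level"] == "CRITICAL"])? 1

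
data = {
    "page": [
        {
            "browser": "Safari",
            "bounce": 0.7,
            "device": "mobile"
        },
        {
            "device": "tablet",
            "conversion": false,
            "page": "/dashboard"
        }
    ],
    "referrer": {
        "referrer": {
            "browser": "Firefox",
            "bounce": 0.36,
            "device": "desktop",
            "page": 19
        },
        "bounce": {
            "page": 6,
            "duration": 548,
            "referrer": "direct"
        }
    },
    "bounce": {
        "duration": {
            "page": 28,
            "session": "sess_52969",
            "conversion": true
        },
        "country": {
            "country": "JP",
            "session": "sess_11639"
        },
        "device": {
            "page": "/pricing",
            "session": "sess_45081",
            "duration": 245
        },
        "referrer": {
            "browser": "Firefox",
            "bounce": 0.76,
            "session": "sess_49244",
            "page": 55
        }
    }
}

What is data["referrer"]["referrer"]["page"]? 19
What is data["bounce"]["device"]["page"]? "/pricing"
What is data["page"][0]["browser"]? "Safari"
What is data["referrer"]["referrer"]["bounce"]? 0.36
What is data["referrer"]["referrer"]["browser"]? "Firefox"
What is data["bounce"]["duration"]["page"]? 28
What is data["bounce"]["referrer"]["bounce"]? 0.76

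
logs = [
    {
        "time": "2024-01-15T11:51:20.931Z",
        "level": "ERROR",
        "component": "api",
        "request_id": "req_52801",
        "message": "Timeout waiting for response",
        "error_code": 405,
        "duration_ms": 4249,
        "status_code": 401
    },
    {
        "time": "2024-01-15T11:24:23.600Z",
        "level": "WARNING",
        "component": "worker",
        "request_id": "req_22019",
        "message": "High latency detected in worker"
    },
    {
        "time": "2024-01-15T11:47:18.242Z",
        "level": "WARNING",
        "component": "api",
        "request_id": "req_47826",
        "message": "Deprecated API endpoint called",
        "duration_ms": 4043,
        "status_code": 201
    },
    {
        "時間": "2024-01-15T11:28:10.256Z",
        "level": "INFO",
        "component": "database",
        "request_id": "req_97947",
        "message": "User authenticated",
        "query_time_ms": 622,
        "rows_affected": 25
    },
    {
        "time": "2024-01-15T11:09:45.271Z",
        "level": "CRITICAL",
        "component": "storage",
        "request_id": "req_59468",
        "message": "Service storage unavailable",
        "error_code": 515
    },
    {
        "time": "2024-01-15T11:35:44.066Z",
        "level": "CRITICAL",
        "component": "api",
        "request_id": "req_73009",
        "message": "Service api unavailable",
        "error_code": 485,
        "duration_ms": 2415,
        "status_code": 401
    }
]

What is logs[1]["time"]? "2024-01-15T11:24:23.600Z"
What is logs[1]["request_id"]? "req_22019"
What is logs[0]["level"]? "ERROR"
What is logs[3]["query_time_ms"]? 622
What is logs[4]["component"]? "storage"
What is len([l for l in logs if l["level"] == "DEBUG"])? 0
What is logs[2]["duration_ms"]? 4043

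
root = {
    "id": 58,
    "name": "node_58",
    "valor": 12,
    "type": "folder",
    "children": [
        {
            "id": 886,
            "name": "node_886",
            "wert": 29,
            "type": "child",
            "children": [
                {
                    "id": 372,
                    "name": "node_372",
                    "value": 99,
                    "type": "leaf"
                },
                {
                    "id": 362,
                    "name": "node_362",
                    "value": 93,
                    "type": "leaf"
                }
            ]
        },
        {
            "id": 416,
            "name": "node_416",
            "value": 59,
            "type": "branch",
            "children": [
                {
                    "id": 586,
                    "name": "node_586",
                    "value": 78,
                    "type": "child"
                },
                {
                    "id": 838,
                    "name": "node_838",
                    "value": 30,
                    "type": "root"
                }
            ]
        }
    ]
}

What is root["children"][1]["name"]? "node_416"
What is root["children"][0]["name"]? "node_886"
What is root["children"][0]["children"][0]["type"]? "leaf"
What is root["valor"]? 12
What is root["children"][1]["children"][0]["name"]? "node_586"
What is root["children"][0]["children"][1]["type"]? "leaf"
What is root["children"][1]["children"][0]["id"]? 586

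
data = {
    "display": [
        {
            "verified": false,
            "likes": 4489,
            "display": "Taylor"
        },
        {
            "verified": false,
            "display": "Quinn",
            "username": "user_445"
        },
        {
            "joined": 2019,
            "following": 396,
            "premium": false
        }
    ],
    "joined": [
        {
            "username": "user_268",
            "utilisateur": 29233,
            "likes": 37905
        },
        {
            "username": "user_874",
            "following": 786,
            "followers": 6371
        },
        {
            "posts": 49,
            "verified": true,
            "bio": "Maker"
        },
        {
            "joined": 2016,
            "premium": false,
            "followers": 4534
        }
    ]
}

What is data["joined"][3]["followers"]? 4534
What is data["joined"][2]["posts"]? 49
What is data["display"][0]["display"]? "Taylor"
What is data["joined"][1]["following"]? 786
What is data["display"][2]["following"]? 396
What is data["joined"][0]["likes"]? 37905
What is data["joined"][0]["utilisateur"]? 29233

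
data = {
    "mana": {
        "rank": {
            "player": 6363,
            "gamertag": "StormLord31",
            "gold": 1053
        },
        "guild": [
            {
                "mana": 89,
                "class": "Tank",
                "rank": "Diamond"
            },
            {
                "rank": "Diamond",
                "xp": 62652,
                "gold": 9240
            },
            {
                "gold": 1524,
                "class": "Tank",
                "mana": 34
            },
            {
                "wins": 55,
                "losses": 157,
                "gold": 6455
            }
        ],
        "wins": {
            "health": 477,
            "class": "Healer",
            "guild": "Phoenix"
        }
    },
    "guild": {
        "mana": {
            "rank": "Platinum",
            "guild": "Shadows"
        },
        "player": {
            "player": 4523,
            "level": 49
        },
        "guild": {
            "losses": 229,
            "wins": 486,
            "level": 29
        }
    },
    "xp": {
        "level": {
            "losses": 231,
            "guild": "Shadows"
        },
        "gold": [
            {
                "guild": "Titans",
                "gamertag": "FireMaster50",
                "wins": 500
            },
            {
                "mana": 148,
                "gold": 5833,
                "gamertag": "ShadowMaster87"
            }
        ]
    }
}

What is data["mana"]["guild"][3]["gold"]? 6455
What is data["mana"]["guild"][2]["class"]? "Tank"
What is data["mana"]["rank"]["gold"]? 1053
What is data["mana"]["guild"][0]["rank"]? "Diamond"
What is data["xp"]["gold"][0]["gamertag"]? "FireMaster50"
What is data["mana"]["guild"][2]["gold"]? 1524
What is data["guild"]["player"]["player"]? 4523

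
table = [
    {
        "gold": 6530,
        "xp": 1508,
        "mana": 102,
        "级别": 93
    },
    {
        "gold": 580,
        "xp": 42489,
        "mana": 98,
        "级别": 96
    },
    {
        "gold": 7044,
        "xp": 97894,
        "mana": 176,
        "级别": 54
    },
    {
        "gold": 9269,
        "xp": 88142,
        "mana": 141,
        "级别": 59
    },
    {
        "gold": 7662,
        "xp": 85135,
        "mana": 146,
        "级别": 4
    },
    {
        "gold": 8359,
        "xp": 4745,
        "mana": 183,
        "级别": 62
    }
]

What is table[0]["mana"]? 102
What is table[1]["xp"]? 42489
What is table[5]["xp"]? 4745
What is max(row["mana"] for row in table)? 183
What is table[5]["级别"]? 62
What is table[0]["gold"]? 6530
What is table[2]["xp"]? 97894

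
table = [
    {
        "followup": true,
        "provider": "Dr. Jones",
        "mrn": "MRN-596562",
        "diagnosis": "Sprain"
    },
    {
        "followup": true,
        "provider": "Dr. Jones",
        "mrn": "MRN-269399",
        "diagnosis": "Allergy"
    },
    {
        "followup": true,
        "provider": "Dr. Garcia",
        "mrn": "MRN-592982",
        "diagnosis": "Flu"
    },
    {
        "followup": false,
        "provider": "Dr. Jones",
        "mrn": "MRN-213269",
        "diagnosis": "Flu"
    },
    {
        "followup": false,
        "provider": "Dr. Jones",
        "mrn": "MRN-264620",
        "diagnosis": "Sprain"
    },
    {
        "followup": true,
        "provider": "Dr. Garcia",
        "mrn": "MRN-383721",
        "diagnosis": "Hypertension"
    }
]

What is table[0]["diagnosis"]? "Sprain"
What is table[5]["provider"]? "Dr. Garcia"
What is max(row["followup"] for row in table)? True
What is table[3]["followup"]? False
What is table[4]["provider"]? "Dr. Jones"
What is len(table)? 6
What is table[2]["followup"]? True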